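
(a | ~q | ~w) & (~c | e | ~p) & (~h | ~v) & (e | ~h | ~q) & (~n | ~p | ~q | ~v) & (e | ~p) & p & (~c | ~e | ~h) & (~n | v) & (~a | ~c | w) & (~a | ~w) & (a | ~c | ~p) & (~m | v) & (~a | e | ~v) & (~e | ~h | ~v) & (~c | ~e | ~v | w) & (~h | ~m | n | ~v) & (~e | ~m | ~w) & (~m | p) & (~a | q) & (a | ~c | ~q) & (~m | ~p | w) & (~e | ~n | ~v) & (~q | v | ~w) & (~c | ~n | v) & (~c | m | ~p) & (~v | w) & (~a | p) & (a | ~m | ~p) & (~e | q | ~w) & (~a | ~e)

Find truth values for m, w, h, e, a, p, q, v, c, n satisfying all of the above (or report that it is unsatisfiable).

Unit clause (p) forces p = True.
In (e | ~p) only e is left, so e = True.
In (~a | ~e) only ~a is left, so a = False.
In (a | ~c | ~p) only ~c is left, so c = False.
In (a | ~m | ~p) only ~m is left, so m = False.
Try w = True:
  (a | ~q | ~w) forces q = False.
  clause (~e | q | ~w) is falsified — backtrack.
So w = False.
  then (~v | w) forces v = False.
  then (~n | v) forces n = False.
Set h = False.
Set q = False.
All clauses satisfied.

m = False, w = False, h = False, e = True, a = False, p = True, q = False, v = False, c = False, n = False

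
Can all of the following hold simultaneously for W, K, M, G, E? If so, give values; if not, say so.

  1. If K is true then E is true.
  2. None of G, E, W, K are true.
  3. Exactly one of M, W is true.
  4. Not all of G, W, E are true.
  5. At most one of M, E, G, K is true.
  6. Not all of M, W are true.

W: False; K: False; M: True; G: False; E: False

  (1) K=F ⇒ E: vacuous ✓
  (2) {G, E, W, K}: 0 true — none ✓
  (3) {M, W}: 1 true — exactly one ✓
  (4) {G, W, E}: 0/3 true — not all ✓
  (5) {M, E, G, K}: 1 true — at most one ✓
  (6) {M, W}: 1/2 true — not all ✓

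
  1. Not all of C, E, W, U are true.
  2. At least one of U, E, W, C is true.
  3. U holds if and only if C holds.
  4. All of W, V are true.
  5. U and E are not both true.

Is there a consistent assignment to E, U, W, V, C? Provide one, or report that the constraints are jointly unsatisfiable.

E=F; U=F; W=T; V=T; C=F

  (1) {C, E, W, U}: 1/4 true — not all ✓
  (2) {U, E, W, C}: 1 true — at least one ✓
  (3) U=F, C=F — same ✓
  (4) {W, V}: all 2 true ✓
  (5) U=F, E=F — not both ✓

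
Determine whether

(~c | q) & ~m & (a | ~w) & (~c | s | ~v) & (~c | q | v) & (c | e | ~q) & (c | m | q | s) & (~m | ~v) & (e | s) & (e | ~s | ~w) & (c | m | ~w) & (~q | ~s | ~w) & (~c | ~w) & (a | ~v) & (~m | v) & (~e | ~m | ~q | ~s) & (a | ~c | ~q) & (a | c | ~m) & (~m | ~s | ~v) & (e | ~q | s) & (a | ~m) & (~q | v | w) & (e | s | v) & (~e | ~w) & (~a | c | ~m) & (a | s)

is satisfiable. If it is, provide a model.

m=F, a=T, c=F, q=F, e=T, s=T, v=F, w=F

Unit clause (~m) forces m = False.
Set a = True.
Set c = False.
  then (c | m | ~w) forces w = False.
Set q = False.
  then (c | m | q | s) forces s = True.
Set e = True.
Set v = False.
All clauses satisfied.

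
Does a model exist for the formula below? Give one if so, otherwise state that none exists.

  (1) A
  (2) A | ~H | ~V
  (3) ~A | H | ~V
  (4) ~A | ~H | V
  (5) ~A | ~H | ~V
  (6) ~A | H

The formula is unsatisfiable.

Case A = True:
  (~A | H) forces H = True.
  (~A | ~H | V) forces V = True.
  Clause (~A | ~H | ~V) is falsified — contradiction.
Case A = False:
  Clause (A) is falsified — contradiction.
Both cases fail, so the formula is unsatisfiable.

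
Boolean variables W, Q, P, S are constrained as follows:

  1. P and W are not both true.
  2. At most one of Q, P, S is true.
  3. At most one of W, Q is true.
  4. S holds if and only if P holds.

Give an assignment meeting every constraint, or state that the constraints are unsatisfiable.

W = False, Q = True, P = False, S = False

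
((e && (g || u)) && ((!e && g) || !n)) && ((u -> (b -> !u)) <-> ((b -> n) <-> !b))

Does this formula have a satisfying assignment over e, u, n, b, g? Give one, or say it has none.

e: True; u: False; n: False; b: True; g: True

  (e && (g || u)) && ((!e && g) || !n) = True
    e && (g || u) = True
      g || u = True
    (!e && g) || !n = True
      !e && g = False
        !e = False
      !n = True
  (u -> (b -> !u)) <-> ((b -> n) <-> !b) = True
    u -> (b -> !u) = True
      b -> !u = True
        !u = True
    (b -> n) <-> !b = True
      b -> n = False
      !b = False
Both conjuncts True, so the formula holds.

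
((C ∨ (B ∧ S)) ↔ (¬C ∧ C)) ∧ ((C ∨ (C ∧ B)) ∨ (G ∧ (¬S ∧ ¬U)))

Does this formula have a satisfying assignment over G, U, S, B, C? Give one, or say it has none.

G: True, U: False, S: False, B: False, C: False

  (C ∨ (B ∧ S)) ↔ (¬C ∧ C) = True
    C ∨ (B ∧ S) = False
      B ∧ S = False
    ¬C ∧ C = False
      ¬C = True
  (C ∨ (C ∧ B)) ∨ (G ∧ (¬S ∧ ¬U)) = True
    C ∨ (C ∧ B) = False
      C ∧ B = False
    G ∧ (¬S ∧ ¬U) = True
      ¬S ∧ ¬U = True
        ¬S = True
        ¬U = True
Both conjuncts True, so the formula holds.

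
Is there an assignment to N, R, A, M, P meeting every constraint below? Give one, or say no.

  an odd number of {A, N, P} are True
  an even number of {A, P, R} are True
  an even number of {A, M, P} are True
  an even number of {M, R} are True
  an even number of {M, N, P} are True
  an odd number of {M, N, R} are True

N=T, R=F, A=T, M=F, P=T

{A, N, P}: 3 true → odd ✓
{A, P, R}: 2 true → even ✓
{A, M, P}: 2 true → even ✓
{M, R}: 0 true → even ✓
{M, N, P}: 2 true → even ✓
{M, N, R}: 1 true → odd ✓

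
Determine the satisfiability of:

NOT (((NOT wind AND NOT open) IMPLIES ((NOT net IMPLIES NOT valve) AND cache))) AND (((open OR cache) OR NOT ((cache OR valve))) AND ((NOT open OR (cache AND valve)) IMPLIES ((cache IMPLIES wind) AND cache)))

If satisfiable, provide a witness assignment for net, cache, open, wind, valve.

Case open = True: the conjunct NOT (((NOT wind AND NOT open) IMPLIES ((NOT net IMPLIES NOT valve) AND cache))) becomes NOT ((False IMPLIES ((NOT net IMPLIES NOT valve) AND cache))) = False.
Case open = False: the formula simplifies to NOT ((NOT wind IMPLIES ((NOT net IMPLIES NOT valve) AND cache))) AND ((cache OR NOT ((cache OR valve))) AND ((cache IMPLIES wind) AND cache)).
  cache = True: simplifies to NOT ((NOT wind IMPLIES (NOT net IMPLIES NOT valve))) AND wind.
    wind = True: the conjunct NOT ((NOT wind IMPLIES (NOT net IMPLIES NOT valve))) becomes NOT ((False IMPLIES (NOT net IMPLIES NOT valve))) = False.
    wind = False: the conjunct wind is False.
  cache = False: the conjunct cache is False.
Both cases fail — unsatisfiable.

Unsatisfiable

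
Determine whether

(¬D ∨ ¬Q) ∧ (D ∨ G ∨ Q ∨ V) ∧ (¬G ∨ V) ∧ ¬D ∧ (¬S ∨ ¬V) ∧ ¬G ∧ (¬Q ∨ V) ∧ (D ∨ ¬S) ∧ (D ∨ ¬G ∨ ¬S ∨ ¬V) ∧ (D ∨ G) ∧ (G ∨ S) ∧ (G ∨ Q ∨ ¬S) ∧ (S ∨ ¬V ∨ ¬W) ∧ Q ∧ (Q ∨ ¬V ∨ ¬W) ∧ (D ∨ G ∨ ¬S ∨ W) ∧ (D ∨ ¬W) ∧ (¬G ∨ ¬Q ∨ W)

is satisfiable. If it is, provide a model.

No satisfying assignment exists.

Case D = True:
  Clause (¬D) is falsified — contradiction.
Case D = False:
  (¬G) forces G = False.
  Clause (D ∨ G) is falsified — contradiction.
Both cases fail, so the formula is unsatisfiable.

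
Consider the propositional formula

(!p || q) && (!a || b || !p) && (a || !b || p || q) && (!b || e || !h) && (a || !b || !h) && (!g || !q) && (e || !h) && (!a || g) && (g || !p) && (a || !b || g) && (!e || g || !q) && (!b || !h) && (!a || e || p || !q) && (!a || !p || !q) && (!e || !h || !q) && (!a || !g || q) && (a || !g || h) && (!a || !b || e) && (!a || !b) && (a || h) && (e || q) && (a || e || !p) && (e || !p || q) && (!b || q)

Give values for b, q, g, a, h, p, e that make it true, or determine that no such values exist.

Set b = False.
Set q = False.
  then (!p || q) forces p = False.
  then (e || q) forces e = True.
Set g = True.
  then (!a || !g || q) forces a = False.
  then (a || !g || h) forces h = True.
All clauses satisfied.

b = False, q = False, g = True, a = False, h = True, p = False, e = True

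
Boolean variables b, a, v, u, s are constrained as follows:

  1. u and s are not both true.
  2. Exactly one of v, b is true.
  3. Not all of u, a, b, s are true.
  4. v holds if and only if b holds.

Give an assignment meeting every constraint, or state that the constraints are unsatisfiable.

UNSATISFIABLE

Case b = True:
  (2) with b=T forces v = False.
  Constraint (4) is violated (v=F, b=T) — contradiction.
Case b = False:
  (2) with b=F forces v = True.
  Constraint (4) is violated (v=T, b=F) — contradiction.
Both cases fail — unsatisfiable.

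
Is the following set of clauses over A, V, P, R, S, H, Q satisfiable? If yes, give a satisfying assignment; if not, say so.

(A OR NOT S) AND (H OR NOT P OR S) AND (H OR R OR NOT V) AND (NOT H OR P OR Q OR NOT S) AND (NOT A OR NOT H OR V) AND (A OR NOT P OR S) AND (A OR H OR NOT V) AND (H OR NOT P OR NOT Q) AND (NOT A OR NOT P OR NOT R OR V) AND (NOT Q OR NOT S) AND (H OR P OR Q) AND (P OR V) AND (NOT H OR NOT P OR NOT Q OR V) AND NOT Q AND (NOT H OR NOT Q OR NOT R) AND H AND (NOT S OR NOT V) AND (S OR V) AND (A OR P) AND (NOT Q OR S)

A = True, V = True, P = True, R = False, S = False, H = True, Q = False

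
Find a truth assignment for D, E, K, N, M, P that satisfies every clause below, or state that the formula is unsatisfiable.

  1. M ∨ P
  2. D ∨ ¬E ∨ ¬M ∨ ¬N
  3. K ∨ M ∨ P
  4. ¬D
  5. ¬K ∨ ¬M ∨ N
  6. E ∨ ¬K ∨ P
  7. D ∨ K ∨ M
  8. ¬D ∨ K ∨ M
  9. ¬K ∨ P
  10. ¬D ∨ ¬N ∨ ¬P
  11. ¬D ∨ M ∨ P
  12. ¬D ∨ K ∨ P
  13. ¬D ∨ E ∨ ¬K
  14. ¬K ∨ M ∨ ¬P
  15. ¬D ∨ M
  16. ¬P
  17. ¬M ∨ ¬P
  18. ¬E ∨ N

D = False, E = False, K = False, N = False, M = True, P = False

Unit clause (¬D) forces D = False.
Unit clause (¬P) forces P = False.
In (M ∨ P) only M is left, so M = True.
In (¬K ∨ P) only ¬K is left, so K = False.
Try E = True:
  (D ∨ ¬E ∨ ¬M ∨ ¬N) forces N = False.
  clause (¬E ∨ N) is falsified — backtrack.
So E = False.
Set N = False.
All clauses satisfied.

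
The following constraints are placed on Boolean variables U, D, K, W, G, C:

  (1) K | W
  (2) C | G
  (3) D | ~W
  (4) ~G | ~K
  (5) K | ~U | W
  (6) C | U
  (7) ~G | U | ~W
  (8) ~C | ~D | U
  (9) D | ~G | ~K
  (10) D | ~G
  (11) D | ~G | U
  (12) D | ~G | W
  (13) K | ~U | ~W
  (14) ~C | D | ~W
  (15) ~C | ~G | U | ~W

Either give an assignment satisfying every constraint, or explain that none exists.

Set U = True.
Set D = True.
Set K = True.
  then (~G | ~K) forces G = False.
  then (C | G) forces C = True.
Set W = False.
All clauses satisfied.

U: True; D: True; K: True; W: False; G: False; C: True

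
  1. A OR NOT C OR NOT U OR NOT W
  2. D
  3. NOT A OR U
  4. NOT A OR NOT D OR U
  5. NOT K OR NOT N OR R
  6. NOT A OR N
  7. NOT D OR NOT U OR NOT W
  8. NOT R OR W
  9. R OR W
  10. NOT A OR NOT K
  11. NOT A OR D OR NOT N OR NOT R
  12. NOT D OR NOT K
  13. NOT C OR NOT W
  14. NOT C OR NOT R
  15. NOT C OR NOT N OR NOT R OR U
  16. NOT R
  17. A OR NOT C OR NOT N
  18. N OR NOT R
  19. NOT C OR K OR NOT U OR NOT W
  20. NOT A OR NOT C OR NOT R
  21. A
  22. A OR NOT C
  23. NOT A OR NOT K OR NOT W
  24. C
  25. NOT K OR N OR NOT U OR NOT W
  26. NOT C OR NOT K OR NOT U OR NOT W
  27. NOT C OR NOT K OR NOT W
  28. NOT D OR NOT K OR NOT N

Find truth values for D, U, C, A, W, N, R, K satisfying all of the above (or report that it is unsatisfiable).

Unsatisfiable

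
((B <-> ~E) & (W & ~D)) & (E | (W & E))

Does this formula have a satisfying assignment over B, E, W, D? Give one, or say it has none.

B = False, E = True, W = True, D = False

  (B <-> ~E) & (W & ~D) = True
    B <-> ~E = True
      ~E = False
    W & ~D = True
      ~D = True
  E | (W & E) = True
    W & E = True
Both conjuncts True, so the formula holds.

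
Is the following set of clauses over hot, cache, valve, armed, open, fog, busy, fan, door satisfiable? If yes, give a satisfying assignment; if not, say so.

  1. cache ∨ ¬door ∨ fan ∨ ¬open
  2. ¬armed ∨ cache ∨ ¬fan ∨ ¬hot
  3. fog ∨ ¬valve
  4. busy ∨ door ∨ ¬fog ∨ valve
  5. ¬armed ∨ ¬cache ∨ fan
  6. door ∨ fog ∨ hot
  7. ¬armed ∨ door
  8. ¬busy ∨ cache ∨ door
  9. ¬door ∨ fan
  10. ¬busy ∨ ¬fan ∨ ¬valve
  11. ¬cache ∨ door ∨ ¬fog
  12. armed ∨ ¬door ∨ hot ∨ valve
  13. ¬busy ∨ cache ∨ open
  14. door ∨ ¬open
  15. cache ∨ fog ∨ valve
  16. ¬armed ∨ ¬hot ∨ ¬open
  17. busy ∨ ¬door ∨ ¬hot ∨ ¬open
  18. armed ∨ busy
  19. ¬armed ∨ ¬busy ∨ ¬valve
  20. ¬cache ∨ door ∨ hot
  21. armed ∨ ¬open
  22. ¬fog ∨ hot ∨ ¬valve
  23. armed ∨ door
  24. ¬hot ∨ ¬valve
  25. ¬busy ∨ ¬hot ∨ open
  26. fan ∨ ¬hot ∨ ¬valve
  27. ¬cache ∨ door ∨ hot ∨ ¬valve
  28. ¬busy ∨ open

hot: False; cache: False; valve: False; armed: True; open: True; fog: True; busy: False; fan: True; door: True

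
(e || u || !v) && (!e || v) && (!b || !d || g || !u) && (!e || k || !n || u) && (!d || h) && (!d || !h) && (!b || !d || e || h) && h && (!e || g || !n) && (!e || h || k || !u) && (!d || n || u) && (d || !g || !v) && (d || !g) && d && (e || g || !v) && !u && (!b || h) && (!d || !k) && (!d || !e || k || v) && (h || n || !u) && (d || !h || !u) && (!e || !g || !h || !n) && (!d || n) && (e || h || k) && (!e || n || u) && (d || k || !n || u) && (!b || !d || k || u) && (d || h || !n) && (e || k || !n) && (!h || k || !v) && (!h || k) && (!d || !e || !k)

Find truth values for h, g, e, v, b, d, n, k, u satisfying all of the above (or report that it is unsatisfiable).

Unsatisfiable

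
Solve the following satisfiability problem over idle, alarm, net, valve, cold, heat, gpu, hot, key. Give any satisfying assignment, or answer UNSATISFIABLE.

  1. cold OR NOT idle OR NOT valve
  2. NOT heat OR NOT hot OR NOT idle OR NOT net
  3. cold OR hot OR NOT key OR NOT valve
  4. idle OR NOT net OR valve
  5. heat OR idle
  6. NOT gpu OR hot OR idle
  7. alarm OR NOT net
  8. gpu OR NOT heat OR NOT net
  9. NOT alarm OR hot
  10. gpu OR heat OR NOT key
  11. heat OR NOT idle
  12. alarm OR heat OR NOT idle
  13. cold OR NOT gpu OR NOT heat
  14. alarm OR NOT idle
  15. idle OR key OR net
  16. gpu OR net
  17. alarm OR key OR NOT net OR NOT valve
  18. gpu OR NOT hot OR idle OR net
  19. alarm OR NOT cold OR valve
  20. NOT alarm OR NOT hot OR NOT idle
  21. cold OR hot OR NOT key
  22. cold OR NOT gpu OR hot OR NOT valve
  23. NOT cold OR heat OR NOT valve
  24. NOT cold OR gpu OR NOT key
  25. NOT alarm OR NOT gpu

idle: False; alarm: False; net: False; valve: True; cold: True; heat: True; gpu: True; hot: True; key: True

Try idle = True:
  (heat OR NOT idle) forces heat = True.
  (alarm OR NOT idle) forces alarm = True.
  (NOT alarm OR hot) forces hot = True.
  clause (NOT alarm OR NOT hot OR NOT idle) is falsified — backtrack.
So idle = False.
  then (heat OR idle) forces heat = True.
Try alarm = True:
  (NOT alarm OR hot) forces hot = True.
  (NOT alarm OR NOT gpu) forces gpu = False.
  (gpu OR NOT heat OR NOT net) forces net = False.
  clause (gpu OR net) is falsified — backtrack.
So alarm = False.
  then (alarm OR NOT net) forces net = False.
  then (idle OR key OR net) forces key = True.
  then (gpu OR net) forces gpu = True.
  then (NOT gpu OR hot OR idle) forces hot = True.
  then (cold OR NOT gpu OR NOT heat) forces cold = True.
  then (alarm OR NOT cold OR valve) forces valve = True.
All clauses satisfied.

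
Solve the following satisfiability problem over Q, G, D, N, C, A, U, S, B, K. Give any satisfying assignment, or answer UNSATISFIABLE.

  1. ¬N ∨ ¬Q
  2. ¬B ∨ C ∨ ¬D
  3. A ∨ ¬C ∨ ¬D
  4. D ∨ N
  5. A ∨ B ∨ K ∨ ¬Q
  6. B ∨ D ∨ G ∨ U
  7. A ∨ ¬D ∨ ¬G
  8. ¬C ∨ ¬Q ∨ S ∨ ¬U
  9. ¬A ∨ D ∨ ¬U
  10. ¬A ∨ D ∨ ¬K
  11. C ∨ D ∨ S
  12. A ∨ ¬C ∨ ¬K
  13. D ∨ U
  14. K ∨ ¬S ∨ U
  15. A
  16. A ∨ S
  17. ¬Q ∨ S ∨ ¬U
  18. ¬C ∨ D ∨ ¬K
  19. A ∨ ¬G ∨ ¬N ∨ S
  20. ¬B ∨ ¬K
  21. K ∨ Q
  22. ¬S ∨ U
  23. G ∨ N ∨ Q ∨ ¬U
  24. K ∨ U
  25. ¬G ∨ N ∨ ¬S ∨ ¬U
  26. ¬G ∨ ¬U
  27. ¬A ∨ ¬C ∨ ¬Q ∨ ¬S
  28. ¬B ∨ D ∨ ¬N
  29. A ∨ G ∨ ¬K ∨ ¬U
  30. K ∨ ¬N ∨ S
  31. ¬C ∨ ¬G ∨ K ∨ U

Unit clause (A) forces A = True.
Set Q = True.
  then (¬N ∨ ¬Q) forces N = False.
  then (D ∨ N) forces D = True.
Set G = False.
Set C = False.
  then (¬B ∨ C ∨ ¬D) forces B = False.
Set U = True.
  then (¬Q ∨ S ∨ ¬U) forces S = True.
Set K = False.
All clauses satisfied.

Q: True; G: False; D: True; N: False; C: False; A: True; U: True; S: True; B: False; K: False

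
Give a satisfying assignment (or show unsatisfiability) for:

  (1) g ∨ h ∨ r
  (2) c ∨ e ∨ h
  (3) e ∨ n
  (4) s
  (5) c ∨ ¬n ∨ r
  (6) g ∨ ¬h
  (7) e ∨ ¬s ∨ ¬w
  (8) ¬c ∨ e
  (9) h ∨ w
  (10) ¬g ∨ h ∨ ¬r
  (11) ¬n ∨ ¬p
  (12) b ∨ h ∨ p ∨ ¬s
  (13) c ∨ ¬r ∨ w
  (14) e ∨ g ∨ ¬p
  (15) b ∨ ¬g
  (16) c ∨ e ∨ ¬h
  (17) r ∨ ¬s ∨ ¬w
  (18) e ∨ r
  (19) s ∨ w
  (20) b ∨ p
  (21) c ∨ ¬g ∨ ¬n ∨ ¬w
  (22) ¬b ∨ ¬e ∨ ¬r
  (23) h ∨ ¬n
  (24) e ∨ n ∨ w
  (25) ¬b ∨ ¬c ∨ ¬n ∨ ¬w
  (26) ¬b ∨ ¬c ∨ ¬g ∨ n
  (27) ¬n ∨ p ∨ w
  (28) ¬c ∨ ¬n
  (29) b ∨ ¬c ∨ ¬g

Unit clause (s) forces s = True.
Set h = False.
  then (h ∨ w) forces w = True.
  then (r ∨ ¬s ∨ ¬w) forces r = True.
  then (h ∨ ¬n) forces n = False.
  then (e ∨ n) forces e = True.
  then (¬g ∨ h ∨ ¬r) forces g = False.
  then (¬b ∨ ¬e ∨ ¬r) forces b = False.
  then (b ∨ h ∨ p ∨ ¬s) forces p = True.
Set c = False.
All clauses satisfied.

h = False, w = True, n = False, s = True, c = False, r = True, g = False, e = True, b = False, p = True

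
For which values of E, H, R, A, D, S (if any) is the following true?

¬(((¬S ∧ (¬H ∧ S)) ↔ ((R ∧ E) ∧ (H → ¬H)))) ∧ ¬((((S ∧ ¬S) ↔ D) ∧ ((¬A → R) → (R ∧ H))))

E = True; H = False; R = True; A = True; D = True; S = False

  ¬(((¬S ∧ (¬H ∧ S)) ↔ ((R ∧ E) ∧ (H → ¬H)))) = True
    (¬S ∧ (¬H ∧ S)) ↔ ((R ∧ E) ∧ (H → ¬H)) = False
      ¬S ∧ (¬H ∧ S) = False
        ¬S = True
        ¬H ∧ S = False
          ¬H = True
      (R ∧ E) ∧ (H → ¬H) = True
        R ∧ E = True
        H → ¬H = True
          ¬H = True
  ¬((((S ∧ ¬S) ↔ D) ∧ ((¬A → R) → (R ∧ H)))) = True
    ((S ∧ ¬S) ↔ D) ∧ ((¬A → R) → (R ∧ H)) = False
      (S ∧ ¬S) ↔ D = False
        S ∧ ¬S = False
          ¬S = True
      (¬A → R) → (R ∧ H) = False
        ¬A → R = True
          ¬A = False
        R ∧ H = False
Both conjuncts True, so the formula holds.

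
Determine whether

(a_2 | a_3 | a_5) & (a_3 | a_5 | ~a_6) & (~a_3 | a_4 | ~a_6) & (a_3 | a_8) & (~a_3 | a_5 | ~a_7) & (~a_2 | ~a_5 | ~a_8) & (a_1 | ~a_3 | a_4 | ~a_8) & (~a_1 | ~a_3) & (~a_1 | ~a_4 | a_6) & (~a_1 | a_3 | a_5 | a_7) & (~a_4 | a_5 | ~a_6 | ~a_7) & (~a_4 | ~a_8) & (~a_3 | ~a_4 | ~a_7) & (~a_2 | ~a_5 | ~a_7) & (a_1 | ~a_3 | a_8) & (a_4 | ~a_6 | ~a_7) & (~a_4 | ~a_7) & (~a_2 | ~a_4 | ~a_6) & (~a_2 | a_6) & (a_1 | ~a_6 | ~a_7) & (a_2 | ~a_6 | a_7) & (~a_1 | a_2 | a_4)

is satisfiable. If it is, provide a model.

Set a_1 = False.
Set a_2 = False.
Try a_3 = True:
  (a_1 | ~a_3 | a_8) forces a_8 = True.
  (a_1 | ~a_3 | a_4 | ~a_8) forces a_4 = True.
  clause (~a_4 | ~a_8) is falsified — backtrack.
So a_3 = False.
  then (a_2 | a_3 | a_5) forces a_5 = True.
  then (a_3 | a_8) forces a_8 = True.
  then (~a_4 | ~a_8) forces a_4 = False.
Set a_6 = False.
Set a_7 = False.
All clauses satisfied.

a_1=F; a_2=F; a_3=F; a_4=F; a_5=T; a_6=F; a_7=F; a_8=T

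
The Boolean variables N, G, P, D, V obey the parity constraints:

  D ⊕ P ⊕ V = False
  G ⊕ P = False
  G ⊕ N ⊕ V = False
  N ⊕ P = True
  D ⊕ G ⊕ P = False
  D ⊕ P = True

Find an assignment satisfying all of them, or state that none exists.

N = False, G = True, P = True, D = False, V = True

D ⊕ P ⊕ V = F ⊕ T ⊕ T = False ✓
G ⊕ P = T ⊕ T = False ✓
G ⊕ N ⊕ V = T ⊕ F ⊕ T = False ✓
N ⊕ P = F ⊕ T = True ✓
D ⊕ G ⊕ P = F ⊕ T ⊕ T = False ✓
D ⊕ P = F ⊕ T = True ✓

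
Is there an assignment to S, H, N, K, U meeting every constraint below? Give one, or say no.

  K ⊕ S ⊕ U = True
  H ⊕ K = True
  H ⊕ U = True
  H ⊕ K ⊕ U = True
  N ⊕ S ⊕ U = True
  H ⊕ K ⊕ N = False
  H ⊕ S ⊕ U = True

Adding constraints 1, 2, 3, 4, 5, 6 mod 2: every variable appears an even number of times on the left, so the left side is 0.
But the right sides sum to 1 (mod 2). 0 ≠ 1 — the system is inconsistent.

Unsatisfiable — no assignment works.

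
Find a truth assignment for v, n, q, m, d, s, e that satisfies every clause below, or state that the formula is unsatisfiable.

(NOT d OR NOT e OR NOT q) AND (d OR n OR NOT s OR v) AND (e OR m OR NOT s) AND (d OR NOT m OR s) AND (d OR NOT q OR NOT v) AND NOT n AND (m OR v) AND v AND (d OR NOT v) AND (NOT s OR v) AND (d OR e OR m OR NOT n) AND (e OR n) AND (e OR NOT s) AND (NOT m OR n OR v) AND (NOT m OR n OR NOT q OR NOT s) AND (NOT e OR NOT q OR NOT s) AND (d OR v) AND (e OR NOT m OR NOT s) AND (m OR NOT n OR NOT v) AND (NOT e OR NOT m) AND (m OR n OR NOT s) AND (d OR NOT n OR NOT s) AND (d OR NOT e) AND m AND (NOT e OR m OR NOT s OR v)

Case m = True:
  (NOT n) forces n = False.
  (v) forces v = True.
  (d OR NOT v) forces d = True.
  (e OR n) forces e = True.
  Clause (NOT e OR NOT m) is falsified — contradiction.
Case m = False:
  Clause (m) is falsified — contradiction.
Both cases fail, so the formula is unsatisfiable.

UNSATISFIABLE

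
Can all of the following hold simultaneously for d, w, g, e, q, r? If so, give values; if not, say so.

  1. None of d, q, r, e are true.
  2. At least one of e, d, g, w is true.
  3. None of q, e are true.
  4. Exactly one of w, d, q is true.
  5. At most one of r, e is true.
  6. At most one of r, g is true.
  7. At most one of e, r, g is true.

d = False, w = True, g = True, e = False, q = False, r = False

  (1) {d, q, r, e}: 0 true — none ✓
  (2) {e, d, g, w}: 2 true — at least one ✓
  (3) {q, e}: 0 true — none ✓
  (4) {w, d, q}: 1 true — exactly one ✓
  (5) {r, e}: 0 true — at most one ✓
  (6) {r, g}: 1 true — at most one ✓
  (7) {e, r, g}: 1 true — at most one ✓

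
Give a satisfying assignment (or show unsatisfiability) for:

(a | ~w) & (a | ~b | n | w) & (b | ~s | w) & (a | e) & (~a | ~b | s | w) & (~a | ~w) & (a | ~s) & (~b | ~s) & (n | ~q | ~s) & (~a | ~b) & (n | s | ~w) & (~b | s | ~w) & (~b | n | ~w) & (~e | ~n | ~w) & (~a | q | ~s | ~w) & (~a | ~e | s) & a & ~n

e = False, q = True, n = False, w = False, b = False, a = True, s = False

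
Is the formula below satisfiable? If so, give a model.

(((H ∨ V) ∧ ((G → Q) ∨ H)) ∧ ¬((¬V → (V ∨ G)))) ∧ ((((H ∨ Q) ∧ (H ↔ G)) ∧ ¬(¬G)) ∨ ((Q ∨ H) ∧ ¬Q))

G=F, Q=F, H=T, V=F

  ((H ∨ V) ∧ ((G → Q) ∨ H)) ∧ ¬((¬V → (V ∨ G))) = True
    (H ∨ V) ∧ ((G → Q) ∨ H) = True
      H ∨ V = True
      (G → Q) ∨ H = True
        G → Q = True
    ¬((¬V → (V ∨ G))) = True
      ¬V → (V ∨ G) = False
        ¬V = True
        V ∨ G = False
  (((H ∨ Q) ∧ (H ↔ G)) ∧ ¬(¬G)) ∨ ((Q ∨ H) ∧ ¬Q) = True
    ((H ∨ Q) ∧ (H ↔ G)) ∧ ¬(¬G) = False
      (H ∨ Q) ∧ (H ↔ G) = False
        H ∨ Q = True
        H ↔ G = False
      ¬(¬G) = False
        ¬G = True
    (Q ∨ H) ∧ ¬Q = True
      Q ∨ H = True
      ¬Q = True
Both conjuncts True, so the formula holds.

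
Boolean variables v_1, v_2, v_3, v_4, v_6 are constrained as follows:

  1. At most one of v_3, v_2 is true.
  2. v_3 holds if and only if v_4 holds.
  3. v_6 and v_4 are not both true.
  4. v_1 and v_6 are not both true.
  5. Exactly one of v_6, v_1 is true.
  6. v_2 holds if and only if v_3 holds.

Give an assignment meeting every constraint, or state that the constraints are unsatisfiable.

v_1 = True, v_2 = False, v_3 = False, v_4 = False, v_6 = False

  (1) {v_3, v_2}: 0 true — at most one ✓
  (2) v_3=F, v_4=F — same ✓
  (3) v_6=F, v_4=F — not both ✓
  (4) v_1=T, v_6=F — not both ✓
  (5) {v_6, v_1}: 1 true — exactly one ✓
  (6) v_2=F, v_3=F — same ✓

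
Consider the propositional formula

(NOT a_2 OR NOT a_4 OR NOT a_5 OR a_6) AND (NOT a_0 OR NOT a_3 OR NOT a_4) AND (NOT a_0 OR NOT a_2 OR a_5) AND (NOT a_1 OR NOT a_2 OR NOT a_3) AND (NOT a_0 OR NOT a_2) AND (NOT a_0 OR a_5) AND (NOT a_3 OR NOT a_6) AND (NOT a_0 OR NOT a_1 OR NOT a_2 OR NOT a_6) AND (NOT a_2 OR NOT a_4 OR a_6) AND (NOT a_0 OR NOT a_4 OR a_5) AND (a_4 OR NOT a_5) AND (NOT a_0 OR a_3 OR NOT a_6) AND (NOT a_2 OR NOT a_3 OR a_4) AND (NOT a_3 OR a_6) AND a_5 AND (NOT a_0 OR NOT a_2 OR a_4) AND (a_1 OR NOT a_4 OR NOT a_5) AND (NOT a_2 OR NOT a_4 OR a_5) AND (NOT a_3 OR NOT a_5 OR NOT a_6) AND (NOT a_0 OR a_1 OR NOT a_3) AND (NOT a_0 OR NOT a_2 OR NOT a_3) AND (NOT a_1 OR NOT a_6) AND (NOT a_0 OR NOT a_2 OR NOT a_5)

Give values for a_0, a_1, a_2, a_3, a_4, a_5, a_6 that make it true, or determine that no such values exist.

a_0: True; a_1: True; a_2: False; a_3: False; a_4: True; a_5: True; a_6: False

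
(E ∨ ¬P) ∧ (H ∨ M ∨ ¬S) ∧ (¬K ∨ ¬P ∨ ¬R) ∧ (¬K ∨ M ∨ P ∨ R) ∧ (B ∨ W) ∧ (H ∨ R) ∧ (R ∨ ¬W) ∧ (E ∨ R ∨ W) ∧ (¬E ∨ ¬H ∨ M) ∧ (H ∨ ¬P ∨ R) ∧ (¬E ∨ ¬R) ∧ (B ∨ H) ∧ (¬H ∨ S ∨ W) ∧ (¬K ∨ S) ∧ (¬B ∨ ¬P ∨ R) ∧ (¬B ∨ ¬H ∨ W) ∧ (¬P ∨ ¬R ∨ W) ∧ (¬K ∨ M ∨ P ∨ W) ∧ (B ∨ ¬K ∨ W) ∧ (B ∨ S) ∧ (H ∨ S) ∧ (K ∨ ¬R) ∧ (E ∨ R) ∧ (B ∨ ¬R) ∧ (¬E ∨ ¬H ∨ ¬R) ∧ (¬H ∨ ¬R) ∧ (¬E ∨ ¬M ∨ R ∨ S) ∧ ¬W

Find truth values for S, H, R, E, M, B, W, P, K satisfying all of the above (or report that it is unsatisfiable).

S: True; H: False; R: True; E: False; M: True; B: True; W: False; P: False; K: True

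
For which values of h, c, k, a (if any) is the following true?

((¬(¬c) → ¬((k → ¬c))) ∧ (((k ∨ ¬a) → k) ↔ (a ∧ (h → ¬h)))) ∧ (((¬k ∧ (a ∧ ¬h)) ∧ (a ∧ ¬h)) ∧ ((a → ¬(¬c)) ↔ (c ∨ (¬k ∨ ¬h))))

UNSATISFIABLE

Case k = True: the conjunct ¬k is False.
Case k = False: the formula simplifies to (¬c ∧ (a ↔ (a ∧ (h → ¬h)))) ∧ (((a ∧ ¬h) ∧ (a ∧ ¬h)) ∧ (a → ¬(¬c))).
  h = True: the conjunct ¬h is False.
  h = False: simplifies to (¬c ∧ (a ↔ a)) ∧ ((a ∧ a) ∧ (a → ¬(¬c))).
    a = True: simplifies to ¬c ∧ ¬(¬c).
      c = True: the conjunct ¬c is False.
      c = False: the conjunct ¬(¬c) becomes ¬(¬False) = False.
    a = False: the conjunct a is False.
Both cases fail — unsatisfiable.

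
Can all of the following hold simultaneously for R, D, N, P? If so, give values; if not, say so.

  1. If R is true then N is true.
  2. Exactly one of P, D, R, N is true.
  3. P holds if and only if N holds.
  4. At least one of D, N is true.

R = False, D = True, N = False, P = False

  (1) R=F ⇒ N: vacuous ✓
  (2) {P, D, R, N}: 1 true — exactly one ✓
  (3) P=F, N=F — same ✓
  (4) {D, N}: 1 true — at least one ✓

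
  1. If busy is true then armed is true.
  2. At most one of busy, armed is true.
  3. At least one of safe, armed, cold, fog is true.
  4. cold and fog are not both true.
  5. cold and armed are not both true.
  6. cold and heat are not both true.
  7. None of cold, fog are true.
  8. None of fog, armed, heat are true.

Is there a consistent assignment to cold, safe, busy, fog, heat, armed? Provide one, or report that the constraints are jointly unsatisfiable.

cold=F, safe=T, busy=F, fog=F, heat=F, armed=F

  (1) busy=F ⇒ armed: vacuous ✓
  (2) {busy, armed}: 0 true — at most one ✓
  (3) {safe, armed, cold, fog}: 1 true — at least one ✓
  (4) cold=F, fog=F — not both ✓
  (5) cold=F, armed=F — not both ✓
  (6) cold=F, heat=F — not both ✓
  (7) {cold, fog}: 0 true — none ✓
  (8) {fog, armed, heat}: 0 true — none ✓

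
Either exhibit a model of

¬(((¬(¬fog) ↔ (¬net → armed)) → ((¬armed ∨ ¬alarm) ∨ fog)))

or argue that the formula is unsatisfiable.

No satisfying assignment exists.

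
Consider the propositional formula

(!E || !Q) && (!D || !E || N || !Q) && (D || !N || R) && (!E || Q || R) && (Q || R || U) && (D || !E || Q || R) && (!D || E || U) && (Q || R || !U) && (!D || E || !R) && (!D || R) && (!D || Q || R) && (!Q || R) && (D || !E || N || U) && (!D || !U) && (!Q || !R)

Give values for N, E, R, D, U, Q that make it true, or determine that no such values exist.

Set N = False.
Set E = True.
  then (!E || !Q) forces Q = False.
  then (!E || Q || R) forces R = True.
Set D = True.
  then (!D || !U) forces U = False.
All clauses satisfied.

N: False, E: True, R: True, D: True, U: False, Q: False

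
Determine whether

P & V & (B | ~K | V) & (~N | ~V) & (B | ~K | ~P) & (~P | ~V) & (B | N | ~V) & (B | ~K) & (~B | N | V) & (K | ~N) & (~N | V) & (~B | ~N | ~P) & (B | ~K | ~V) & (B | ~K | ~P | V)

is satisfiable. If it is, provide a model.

Case V = True:
  (P) forces P = True.
  Clause (~P | ~V) is falsified — contradiction.
Case V = False:
  Clause (V) is falsified — contradiction.
Both cases fail, so the formula is unsatisfiable.

Unsatisfiable — no assignment works.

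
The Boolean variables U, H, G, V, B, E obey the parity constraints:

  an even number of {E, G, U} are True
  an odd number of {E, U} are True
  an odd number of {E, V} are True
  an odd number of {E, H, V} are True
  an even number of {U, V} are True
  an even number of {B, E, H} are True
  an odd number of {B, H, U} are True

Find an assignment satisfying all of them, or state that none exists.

U = False; H = False; G = True; V = False; B = True; E = True

{E, G, U}: 2 true → even ✓
{E, U}: 1 true → odd ✓
{E, V}: 1 true → odd ✓
{E, H, V}: 1 true → odd ✓
{U, V}: 0 true → even ✓
{B, E, H}: 2 true → even ✓
{B, H, U}: 1 true → odd ✓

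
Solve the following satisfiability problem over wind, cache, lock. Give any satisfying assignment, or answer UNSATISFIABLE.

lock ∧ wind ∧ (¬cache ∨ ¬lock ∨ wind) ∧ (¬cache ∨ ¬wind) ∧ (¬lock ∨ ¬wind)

Case wind = True:
  (lock) forces lock = True.
  Clause (¬lock ∨ ¬wind) is falsified — contradiction.
Case wind = False:
  Clause (wind) is falsified — contradiction.
Both cases fail, so the formula is unsatisfiable.

Unsatisfiable — no assignment works.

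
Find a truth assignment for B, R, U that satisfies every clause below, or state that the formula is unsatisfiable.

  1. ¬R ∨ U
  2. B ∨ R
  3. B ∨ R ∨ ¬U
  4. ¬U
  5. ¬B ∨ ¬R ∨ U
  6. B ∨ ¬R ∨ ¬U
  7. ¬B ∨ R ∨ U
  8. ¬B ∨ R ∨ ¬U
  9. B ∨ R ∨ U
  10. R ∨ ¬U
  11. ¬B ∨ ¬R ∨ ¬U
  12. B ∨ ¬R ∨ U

Unsatisfiable

Case U = True:
  Clause (¬U) is falsified — contradiction.
Case U = False:
  (¬R ∨ U) forces R = False.
  (B ∨ R) forces B = True.
  Clause (¬B ∨ R ∨ U) is falsified — contradiction.
Both cases fail, so the formula is unsatisfiable.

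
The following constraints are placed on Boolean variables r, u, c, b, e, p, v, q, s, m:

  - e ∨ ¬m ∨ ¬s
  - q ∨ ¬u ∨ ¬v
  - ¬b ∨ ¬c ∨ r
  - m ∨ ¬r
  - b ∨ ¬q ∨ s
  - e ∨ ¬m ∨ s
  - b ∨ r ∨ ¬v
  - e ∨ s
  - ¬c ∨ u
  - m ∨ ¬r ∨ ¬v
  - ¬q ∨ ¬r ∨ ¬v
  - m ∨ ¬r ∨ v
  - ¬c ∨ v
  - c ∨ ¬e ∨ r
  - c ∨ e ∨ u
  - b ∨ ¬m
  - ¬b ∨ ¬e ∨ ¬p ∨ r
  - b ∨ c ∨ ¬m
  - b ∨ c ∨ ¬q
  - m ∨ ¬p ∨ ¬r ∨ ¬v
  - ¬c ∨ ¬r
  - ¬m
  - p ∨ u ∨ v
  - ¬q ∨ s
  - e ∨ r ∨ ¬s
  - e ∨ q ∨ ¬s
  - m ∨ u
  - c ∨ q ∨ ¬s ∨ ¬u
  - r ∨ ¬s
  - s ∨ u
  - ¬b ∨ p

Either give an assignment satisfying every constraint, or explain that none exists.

UNSATISFIABLE

Case e = True:
  (¬m) forces m = False.
  (m ∨ ¬r) forces r = False.
  (c ∨ ¬e ∨ r) forces c = True.
  (¬b ∨ ¬c ∨ r) forces b = False.
  (b ∨ r ∨ ¬v) forces v = False.
  Clause (¬c ∨ v) is falsified — contradiction.
Case e = False:
  (e ∨ s) forces s = True.
  (e ∨ ¬m ∨ ¬s) forces m = False.
  (m ∨ ¬r) forces r = False.
  Clause (e ∨ r ∨ ¬s) is falsified — contradiction.
Both cases fail, so the formula is unsatisfiable.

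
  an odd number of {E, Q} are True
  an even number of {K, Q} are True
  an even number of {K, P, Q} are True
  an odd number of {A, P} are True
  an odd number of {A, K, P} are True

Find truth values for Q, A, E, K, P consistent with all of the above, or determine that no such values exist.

Q: False, A: True, E: True, K: False, P: False

{E, Q}: 1 true → odd ✓
{K, Q}: 0 true → even ✓
{K, P, Q}: 0 true → even ✓
{A, P}: 1 true → odd ✓
{A, K, P}: 1 true → odd ✓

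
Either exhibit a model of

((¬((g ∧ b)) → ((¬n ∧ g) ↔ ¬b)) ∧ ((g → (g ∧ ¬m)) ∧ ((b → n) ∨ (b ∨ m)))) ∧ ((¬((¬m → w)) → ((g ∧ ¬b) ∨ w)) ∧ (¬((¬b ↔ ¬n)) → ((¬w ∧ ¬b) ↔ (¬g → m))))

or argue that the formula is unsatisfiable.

m: False, b: False, n: False, w: True, g: True

  (¬((g ∧ b)) → ((¬n ∧ g) ↔ ¬b)) ∧ ((g → (g ∧ ¬m)) ∧ ((b → n) ∨ (b ∨ m))) = True
    ¬((g ∧ b)) → ((¬n ∧ g) ↔ ¬b) = True
      ¬((g ∧ b)) = True
        g ∧ b = False
      (¬n ∧ g) ↔ ¬b = True
        ¬n ∧ g = True
          ¬n = True
        ¬b = True
    (g → (g ∧ ¬m)) ∧ ((b → n) ∨ (b ∨ m)) = True
      g → (g ∧ ¬m) = True
        g ∧ ¬m = True
          ¬m = True
      (b → n) ∨ (b ∨ m) = True
        b → n = True
        b ∨ m = False
  (¬((¬m → w)) → ((g ∧ ¬b) ∨ w)) ∧ (¬((¬b ↔ ¬n)) → ((¬w ∧ ¬b) ↔ (¬g → m))) = True
    ¬((¬m → w)) → ((g ∧ ¬b) ∨ w) = True
      ¬((¬m → w)) = False
        ¬m → w = True
          ¬m = True
      (g ∧ ¬b) ∨ w = True
        g ∧ ¬b = True
          ¬b = True
    ¬((¬b ↔ ¬n)) → ((¬w ∧ ¬b) ↔ (¬g → m)) = True
      ¬((¬b ↔ ¬n)) = False
        ¬b ↔ ¬n = True
          ¬b = True
          ¬n = True
      (¬w ∧ ¬b) ↔ (¬g → m) = False
        ¬w ∧ ¬b = False
          ¬w = False
          ¬b = True
        ¬g → m = True
          ¬g = False
Both conjuncts True, so the formula holds.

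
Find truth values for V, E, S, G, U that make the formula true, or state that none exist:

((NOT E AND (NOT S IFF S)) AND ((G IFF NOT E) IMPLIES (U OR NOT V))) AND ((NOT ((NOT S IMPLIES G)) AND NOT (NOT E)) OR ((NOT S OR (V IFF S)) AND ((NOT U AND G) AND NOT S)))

The formula is unsatisfiable.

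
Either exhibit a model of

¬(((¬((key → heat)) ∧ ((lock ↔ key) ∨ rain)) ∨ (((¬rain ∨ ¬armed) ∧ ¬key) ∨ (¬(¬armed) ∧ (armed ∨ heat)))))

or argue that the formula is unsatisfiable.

key = True, lock = False, rain = False, heat = False, armed = False

  ¬(((¬((key → heat)) ∧ ((lock ↔ key) ∨ rain)) ∨ (((¬rain ∨ ¬armed) ∧ ¬key) ∨ (¬(¬armed) ∧ (armed ∨ heat))))) = True
    (¬((key → heat)) ∧ ((lock ↔ key) ∨ rain)) ∨ (((¬rain ∨ ¬armed) ∧ ¬key) ∨ (¬(¬armed) ∧ (armed ∨ heat))) = False
      ¬((key → heat)) ∧ ((lock ↔ key) ∨ rain) = False
        ¬((key → heat)) = True
          key → heat = False
        (lock ↔ key) ∨ rain = False
          lock ↔ key = False
      ((¬rain ∨ ¬armed) ∧ ¬key) ∨ (¬(¬armed) ∧ (armed ∨ heat)) = False
        (¬rain ∨ ¬armed) ∧ ¬key = False
          ¬rain ∨ ¬armed = True
            ¬rain = True
            ¬armed = True
          ¬key = False
        ¬(¬armed) ∧ (armed ∨ heat) = False
          ¬(¬armed) = False
            ¬armed = True
          armed ∨ heat = False
The formula evaluates to True.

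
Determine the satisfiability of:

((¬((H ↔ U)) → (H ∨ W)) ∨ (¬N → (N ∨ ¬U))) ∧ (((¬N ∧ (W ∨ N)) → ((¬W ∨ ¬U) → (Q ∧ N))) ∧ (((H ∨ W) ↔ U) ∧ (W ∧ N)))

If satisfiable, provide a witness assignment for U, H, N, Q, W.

U=T; H=F; N=T; Q=F; W=T

  (¬((H ↔ U)) → (H ∨ W)) ∨ (¬N → (N ∨ ¬U)) = True
    ¬((H ↔ U)) → (H ∨ W) = True
      ¬((H ↔ U)) = True
        H ↔ U = False
      H ∨ W = True
    ¬N → (N ∨ ¬U) = True
      ¬N = False
      N ∨ ¬U = True
        ¬U = False
  ((¬N ∧ (W ∨ N)) → ((¬W ∨ ¬U) → (Q ∧ N))) ∧ (((H ∨ W) ↔ U) ∧ (W ∧ N)) = True
    (¬N ∧ (W ∨ N)) → ((¬W ∨ ¬U) → (Q ∧ N)) = True
      ¬N ∧ (W ∨ N) = False
        ¬N = False
        W ∨ N = True
      (¬W ∨ ¬U) → (Q ∧ N) = True
        ¬W ∨ ¬U = False
          ¬W = False
          ¬U = False
        Q ∧ N = False
    ((H ∨ W) ↔ U) ∧ (W ∧ N) = True
      (H ∨ W) ↔ U = True
        H ∨ W = True
      W ∧ N = True
Both conjuncts True, so the formula holds.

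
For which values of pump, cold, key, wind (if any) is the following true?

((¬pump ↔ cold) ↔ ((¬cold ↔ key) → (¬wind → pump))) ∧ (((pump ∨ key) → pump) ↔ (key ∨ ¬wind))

pump=T; cold=F; key=F; wind=F

  (¬pump ↔ cold) ↔ ((¬cold ↔ key) → (¬wind → pump)) = True
    ¬pump ↔ cold = True
      ¬pump = False
    (¬cold ↔ key) → (¬wind → pump) = True
      ¬cold ↔ key = False
        ¬cold = True
      ¬wind → pump = True
        ¬wind = True
  ((pump ∨ key) → pump) ↔ (key ∨ ¬wind) = True
    (pump ∨ key) → pump = True
      pump ∨ key = True
    key ∨ ¬wind = True
      ¬wind = True
Both conjuncts True, so the formula holds.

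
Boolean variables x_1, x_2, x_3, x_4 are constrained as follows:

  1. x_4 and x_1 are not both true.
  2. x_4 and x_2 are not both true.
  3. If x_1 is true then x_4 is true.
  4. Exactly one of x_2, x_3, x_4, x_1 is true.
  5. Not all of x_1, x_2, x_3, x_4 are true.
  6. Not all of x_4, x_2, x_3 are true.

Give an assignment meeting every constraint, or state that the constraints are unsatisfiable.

x_1: False; x_2: False; x_3: False; x_4: True

  (1) x_4=T, x_1=F — not both ✓
  (2) x_4=T, x_2=F — not both ✓
  (3) x_1=F ⇒ x_4: vacuous ✓
  (4) {x_2, x_3, x_4, x_1}: 1 true — exactly one ✓
  (5) {x_1, x_2, x_3, x_4}: 1/4 true — not all ✓
  (6) {x_4, x_2, x_3}: 1/3 true — not all ✓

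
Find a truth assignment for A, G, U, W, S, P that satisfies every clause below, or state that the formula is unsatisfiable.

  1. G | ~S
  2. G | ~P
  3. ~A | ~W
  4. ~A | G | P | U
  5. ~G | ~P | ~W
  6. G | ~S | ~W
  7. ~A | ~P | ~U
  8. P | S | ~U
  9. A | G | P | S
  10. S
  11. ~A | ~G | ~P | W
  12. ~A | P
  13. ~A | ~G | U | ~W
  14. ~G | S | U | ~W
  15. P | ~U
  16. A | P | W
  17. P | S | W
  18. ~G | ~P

Unit clause (S) forces S = True.
In (G | ~S) only G is left, so G = True.
In (~G | ~P) only ~P is left, so P = False.
In (~A | P) only ~A is left, so A = False.
In (P | ~U) only ~U is left, so U = False.
In (A | P | W) only W is left, so W = True.
All clauses satisfied.

A = False, G = True, U = False, W = True, S = True, P = False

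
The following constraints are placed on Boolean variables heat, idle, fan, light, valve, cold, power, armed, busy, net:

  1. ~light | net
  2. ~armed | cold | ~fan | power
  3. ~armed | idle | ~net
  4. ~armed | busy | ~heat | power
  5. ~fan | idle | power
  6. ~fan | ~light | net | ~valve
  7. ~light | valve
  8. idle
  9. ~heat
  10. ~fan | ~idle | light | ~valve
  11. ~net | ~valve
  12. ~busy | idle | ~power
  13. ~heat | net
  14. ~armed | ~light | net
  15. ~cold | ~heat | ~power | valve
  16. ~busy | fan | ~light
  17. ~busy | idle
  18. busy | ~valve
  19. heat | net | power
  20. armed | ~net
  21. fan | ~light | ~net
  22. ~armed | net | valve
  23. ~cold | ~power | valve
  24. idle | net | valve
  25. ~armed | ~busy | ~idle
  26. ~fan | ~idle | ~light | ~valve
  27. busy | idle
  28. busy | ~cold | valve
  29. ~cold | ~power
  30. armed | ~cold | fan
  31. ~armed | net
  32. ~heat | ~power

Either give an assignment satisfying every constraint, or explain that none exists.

heat = False, idle = True, fan = True, light = False, valve = False, cold = False, power = True, armed = True, busy = False, net = True

Unit clause (idle) forces idle = True.
Unit clause (~heat) forces heat = False.
Set fan = True.
Set light = False.
  then (~fan | ~idle | light | ~valve) forces valve = False.
Try cold = True:
  (~cold | ~power | valve) forces power = False.
  (heat | net | power) forces net = True.
  (armed | ~net) forces armed = True.
  (~armed | ~busy | ~idle) forces busy = False.
  clause (busy | ~cold | valve) is falsified — backtrack.
So cold = False.
Set power = True.
Set armed = True.
  then (~armed | net | valve) forces net = True.
  then (~armed | ~busy | ~idle) forces busy = False.
All clauses satisfied.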